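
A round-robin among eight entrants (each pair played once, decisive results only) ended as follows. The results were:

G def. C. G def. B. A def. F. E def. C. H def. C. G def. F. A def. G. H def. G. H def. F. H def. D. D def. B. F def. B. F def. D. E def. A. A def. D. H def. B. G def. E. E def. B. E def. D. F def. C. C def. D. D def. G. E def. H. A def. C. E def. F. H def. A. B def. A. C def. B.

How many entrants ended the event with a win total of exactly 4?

2

Win totals: A 4, B 1, C 2, D 2, E 6, F 3, G 4, H 6.
Exactly 4: A, G — 2 entrants.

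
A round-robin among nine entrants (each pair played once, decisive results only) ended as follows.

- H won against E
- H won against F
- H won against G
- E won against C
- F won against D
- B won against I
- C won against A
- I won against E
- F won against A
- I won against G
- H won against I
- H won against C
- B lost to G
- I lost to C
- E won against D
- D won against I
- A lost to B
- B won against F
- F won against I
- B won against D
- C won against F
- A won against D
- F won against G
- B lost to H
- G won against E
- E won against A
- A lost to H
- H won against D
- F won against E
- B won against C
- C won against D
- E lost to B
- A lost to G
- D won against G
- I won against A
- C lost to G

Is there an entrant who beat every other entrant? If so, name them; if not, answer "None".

H

H has 8 wins out of 8 opponents — a perfect record.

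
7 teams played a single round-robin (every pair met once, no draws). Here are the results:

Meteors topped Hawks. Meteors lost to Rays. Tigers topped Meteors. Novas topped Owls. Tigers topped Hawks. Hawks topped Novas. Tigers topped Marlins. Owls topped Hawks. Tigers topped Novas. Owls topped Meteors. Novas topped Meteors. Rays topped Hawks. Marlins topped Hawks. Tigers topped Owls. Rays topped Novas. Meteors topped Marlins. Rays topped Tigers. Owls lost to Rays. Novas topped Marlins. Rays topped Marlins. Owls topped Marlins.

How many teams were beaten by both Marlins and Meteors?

1

Marlins beat: Hawks.
Meteors beat: Marlins, Hawks.
Both beat: Hawks — 1.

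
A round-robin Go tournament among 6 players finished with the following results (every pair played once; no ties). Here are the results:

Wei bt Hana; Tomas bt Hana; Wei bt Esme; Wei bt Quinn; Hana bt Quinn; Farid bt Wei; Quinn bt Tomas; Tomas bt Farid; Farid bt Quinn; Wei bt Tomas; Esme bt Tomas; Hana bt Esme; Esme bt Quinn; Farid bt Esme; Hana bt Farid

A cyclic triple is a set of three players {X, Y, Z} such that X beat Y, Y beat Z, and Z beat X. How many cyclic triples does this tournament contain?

6

Win totals: Farid 3, Wei 4, Esme 2, Tomas 2, Hana 3, Quinn 1.
A player with w wins dominates both others in C(w,2) triples; summing gives 3 + 6 + 1 + 1 + 3 + 0 = 14 transitive triples.
Total triples C(6,3) = 20, so cyclic triples = 20 − 14 = 6.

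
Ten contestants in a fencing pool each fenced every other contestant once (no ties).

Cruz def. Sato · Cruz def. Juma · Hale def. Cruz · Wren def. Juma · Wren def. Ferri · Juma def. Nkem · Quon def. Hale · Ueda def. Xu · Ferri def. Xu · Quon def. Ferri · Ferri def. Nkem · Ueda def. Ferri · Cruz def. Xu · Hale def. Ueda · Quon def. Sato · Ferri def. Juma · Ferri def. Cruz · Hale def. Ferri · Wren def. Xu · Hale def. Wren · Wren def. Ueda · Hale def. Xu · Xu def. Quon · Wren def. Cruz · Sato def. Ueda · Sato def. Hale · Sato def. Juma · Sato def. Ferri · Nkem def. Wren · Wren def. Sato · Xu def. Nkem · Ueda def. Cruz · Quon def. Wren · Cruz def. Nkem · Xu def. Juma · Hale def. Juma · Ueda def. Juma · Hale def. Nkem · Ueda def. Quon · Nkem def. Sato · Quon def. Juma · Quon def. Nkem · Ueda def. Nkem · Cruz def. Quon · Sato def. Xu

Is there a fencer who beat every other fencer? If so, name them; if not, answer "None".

Highest win total is Hale with 7 (out of 9 possible).
Hale lost to Sato, Quon, so no fencer went undefeated.

None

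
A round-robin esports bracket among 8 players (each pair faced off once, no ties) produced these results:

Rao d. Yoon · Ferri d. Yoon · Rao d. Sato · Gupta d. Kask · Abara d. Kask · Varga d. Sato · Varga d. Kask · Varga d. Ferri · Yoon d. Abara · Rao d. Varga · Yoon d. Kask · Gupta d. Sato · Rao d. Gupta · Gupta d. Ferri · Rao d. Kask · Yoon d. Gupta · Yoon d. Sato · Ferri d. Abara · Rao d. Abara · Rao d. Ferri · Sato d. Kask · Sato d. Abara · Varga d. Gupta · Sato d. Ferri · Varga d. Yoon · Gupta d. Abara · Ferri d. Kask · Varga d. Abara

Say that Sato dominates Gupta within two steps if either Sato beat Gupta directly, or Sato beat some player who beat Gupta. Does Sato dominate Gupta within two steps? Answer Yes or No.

Sato did not beat Gupta directly.
Sato beat Kask, Abara, Ferri, but each of them lost to Gupta. No two-step path.

No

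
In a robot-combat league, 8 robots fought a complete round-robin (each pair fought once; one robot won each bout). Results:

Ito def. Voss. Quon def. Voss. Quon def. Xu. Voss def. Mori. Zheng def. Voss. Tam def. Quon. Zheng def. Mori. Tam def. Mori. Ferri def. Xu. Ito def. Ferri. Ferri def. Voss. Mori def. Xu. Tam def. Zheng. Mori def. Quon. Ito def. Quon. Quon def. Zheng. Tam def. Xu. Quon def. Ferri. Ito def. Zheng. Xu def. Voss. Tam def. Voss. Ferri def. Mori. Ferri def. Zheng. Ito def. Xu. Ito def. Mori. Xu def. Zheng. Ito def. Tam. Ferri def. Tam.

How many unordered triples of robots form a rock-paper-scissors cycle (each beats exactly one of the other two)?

6

Win totals: Mori 2, Xu 2, Zheng 2, Voss 1, Quon 4, Ito 7, Tam 5, Ferri 5.
A robot with w wins dominates both others in C(w,2) triples; summing gives 1 + 1 + 1 + 0 + 6 + 21 + 10 + 10 = 50 transitive triples.
Total triples C(8,3) = 56, so cyclic triples = 56 − 50 = 6.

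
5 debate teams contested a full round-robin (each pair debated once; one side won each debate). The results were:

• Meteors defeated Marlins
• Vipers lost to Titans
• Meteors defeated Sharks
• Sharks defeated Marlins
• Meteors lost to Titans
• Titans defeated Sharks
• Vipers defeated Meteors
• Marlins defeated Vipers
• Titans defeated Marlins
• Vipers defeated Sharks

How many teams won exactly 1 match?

2

Win totals: Meteors 2, Vipers 2, Marlins 1, Titans 4, Sharks 1.
Exactly 1: Marlins, Sharks — 2 teams.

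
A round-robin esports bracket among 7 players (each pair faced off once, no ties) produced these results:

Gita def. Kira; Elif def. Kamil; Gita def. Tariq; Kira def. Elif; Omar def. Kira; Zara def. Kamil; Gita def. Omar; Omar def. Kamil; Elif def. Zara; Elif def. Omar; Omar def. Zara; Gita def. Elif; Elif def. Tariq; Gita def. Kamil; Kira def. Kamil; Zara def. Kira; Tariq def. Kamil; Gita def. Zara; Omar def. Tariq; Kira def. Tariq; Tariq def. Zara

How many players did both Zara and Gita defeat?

2

Zara beat: Kira, Kamil.
Gita beat: Kira, Tariq, Zara, Elif, Kamil, Omar.
Both beat: Kira, Kamil — 2.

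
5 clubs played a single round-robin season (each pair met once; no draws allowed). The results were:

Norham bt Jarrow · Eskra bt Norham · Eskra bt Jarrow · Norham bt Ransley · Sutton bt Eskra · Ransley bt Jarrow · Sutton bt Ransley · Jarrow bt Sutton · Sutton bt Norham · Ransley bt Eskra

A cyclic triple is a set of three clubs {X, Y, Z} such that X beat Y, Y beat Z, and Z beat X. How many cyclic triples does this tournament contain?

Win totals: Norham 2, Eskra 2, Sutton 3, Jarrow 1, Ransley 2.
A club with w wins dominates both others in C(w,2) triples; summing gives 1 + 1 + 3 + 0 + 1 = 6 transitive triples.
Total triples C(5,3) = 10, so cyclic triples = 10 − 6 = 4.

4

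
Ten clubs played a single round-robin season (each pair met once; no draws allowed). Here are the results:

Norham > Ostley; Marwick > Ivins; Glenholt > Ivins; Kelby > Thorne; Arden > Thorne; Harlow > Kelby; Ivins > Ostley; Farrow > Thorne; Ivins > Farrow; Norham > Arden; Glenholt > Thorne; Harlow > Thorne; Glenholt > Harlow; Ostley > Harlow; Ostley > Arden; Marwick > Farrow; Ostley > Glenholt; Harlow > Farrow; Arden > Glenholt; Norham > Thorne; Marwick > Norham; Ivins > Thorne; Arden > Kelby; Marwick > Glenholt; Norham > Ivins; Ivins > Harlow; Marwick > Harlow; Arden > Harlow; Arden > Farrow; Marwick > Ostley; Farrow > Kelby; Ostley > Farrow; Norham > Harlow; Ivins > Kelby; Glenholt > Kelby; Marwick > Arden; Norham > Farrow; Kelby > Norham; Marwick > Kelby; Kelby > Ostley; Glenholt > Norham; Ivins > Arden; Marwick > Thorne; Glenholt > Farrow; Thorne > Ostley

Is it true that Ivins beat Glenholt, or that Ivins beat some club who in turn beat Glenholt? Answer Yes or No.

Yes

Ivins did not beat Glenholt directly.
Ivins beat Thorne, Arden, Ostley, Harlow, Kelby, Farrow. Of those, Arden beat Glenholt.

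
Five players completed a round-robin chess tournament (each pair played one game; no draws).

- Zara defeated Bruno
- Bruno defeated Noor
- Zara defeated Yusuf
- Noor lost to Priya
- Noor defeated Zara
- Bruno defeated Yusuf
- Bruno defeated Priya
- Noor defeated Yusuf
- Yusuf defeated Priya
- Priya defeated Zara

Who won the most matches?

Win totals: Bruno 3, Zara 2, Yusuf 1, Noor 2, Priya 2.
Bruno leads with 3 wins (next highest: 2).

Bruno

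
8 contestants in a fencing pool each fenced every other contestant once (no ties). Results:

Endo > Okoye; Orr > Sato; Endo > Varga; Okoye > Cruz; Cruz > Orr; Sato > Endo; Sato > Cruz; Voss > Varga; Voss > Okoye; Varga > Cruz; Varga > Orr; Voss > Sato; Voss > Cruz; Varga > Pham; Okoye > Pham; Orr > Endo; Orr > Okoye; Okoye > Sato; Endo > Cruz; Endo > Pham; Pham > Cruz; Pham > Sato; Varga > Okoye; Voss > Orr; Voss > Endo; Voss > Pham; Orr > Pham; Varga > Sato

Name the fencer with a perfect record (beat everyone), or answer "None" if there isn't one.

Voss

Voss has 7 wins out of 7 opponents — a perfect record.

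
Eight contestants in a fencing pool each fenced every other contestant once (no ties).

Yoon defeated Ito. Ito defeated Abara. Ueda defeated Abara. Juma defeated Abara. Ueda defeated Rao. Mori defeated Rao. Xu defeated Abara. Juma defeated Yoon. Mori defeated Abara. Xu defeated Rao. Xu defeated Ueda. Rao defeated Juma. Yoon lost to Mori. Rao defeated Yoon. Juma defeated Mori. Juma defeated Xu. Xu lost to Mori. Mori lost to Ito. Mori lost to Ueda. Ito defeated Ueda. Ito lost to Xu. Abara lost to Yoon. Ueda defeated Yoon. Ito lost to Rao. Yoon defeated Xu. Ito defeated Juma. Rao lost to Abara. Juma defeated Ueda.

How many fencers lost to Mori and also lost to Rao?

1

Mori beat: Rao, Xu, Yoon, Abara.
Rao beat: Juma, Ito, Yoon.
Both beat: Yoon — 1.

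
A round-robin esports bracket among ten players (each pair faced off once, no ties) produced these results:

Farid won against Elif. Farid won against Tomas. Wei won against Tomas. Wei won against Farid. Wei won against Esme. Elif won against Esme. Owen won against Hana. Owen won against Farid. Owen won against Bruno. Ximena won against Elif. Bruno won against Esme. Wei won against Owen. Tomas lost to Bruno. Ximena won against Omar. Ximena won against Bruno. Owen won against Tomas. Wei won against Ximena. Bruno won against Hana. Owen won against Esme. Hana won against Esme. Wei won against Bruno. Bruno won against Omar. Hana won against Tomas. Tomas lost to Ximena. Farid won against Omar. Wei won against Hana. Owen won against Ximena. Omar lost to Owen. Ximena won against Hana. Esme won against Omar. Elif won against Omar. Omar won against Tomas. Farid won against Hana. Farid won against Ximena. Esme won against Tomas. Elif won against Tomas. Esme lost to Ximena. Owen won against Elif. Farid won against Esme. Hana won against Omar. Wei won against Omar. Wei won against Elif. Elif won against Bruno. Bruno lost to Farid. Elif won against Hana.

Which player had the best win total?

Win totals: Elif 5, Owen 8, Bruno 4, Farid 7, Ximena 6, Wei 9, Tomas 0, Omar 1, Hana 3, Esme 2.
Wei leads with 9 wins (next highest: 8).

Wei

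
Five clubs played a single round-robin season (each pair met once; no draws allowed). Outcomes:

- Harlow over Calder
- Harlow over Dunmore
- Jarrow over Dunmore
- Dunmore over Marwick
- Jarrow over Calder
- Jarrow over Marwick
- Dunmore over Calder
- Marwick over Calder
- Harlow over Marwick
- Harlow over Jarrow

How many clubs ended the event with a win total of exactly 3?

1

Win totals: Jarrow 3, Dunmore 2, Harlow 4, Marwick 1, Calder 0.
Exactly 3: Jarrow — 1 club.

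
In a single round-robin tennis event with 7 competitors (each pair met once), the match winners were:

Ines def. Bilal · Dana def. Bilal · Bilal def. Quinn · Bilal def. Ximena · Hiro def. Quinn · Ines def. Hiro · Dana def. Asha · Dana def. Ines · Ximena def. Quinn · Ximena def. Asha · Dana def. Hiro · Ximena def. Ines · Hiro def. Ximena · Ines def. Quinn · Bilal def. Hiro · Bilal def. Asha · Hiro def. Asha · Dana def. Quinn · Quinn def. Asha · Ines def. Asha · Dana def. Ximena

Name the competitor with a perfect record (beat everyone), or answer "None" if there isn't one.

Dana has 6 wins out of 6 opponents — a perfect record.

Dana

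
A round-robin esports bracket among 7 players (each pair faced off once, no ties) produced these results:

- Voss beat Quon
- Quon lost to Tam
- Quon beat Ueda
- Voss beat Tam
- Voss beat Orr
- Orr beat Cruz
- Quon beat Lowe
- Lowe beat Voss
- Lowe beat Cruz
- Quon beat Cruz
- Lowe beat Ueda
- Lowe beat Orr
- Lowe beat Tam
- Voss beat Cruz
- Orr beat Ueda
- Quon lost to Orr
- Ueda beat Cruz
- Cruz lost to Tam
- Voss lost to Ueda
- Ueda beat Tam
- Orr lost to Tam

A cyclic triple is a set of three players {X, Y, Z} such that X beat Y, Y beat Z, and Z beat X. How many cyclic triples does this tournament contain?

7

Win totals: Ueda 3, Tam 3, Cruz 0, Quon 3, Lowe 5, Voss 4, Orr 3.
A player with w wins dominates both others in C(w,2) triples; summing gives 3 + 3 + 0 + 3 + 10 + 6 + 3 = 28 transitive triples.
Total triples C(7,3) = 35, so cyclic triples = 35 − 28 = 7.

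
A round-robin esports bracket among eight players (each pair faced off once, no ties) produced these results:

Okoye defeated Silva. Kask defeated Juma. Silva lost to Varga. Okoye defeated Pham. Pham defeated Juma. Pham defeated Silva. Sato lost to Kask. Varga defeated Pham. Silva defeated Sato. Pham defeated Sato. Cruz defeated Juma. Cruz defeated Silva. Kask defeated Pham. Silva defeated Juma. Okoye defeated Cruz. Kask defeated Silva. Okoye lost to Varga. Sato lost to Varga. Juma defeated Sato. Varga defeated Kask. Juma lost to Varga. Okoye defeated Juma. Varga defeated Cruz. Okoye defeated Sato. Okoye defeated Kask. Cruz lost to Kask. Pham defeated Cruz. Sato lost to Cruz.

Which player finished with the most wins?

Varga

Win totals: Sato 0, Varga 7, Cruz 3, Silva 2, Okoye 6, Juma 1, Pham 4, Kask 5.
Varga leads with 7 wins (next highest: 6).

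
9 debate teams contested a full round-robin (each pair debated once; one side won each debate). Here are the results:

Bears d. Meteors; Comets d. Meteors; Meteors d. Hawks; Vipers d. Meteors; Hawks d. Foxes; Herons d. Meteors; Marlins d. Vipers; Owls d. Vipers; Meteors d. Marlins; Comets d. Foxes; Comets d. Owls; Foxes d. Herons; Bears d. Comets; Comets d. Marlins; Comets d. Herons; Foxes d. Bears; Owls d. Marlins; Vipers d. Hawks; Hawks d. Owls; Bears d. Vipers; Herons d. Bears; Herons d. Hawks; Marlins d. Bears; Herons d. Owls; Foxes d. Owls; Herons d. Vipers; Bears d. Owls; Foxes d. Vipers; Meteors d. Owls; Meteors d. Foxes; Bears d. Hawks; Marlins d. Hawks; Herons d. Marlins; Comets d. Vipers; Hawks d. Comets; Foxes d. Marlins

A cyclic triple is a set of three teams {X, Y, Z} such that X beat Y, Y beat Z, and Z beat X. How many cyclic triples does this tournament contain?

Win totals: Hawks 3, Foxes 5, Owls 2, Marlins 3, Vipers 2, Comets 6, Herons 6, Meteors 4, Bears 5.
A team with w wins dominates both others in C(w,2) triples; summing gives 3 + 10 + 1 + 3 + 1 + 15 + 15 + 6 + 10 = 64 transitive triples.
Total triples C(9,3) = 84, so cyclic triples = 84 − 64 = 20.

20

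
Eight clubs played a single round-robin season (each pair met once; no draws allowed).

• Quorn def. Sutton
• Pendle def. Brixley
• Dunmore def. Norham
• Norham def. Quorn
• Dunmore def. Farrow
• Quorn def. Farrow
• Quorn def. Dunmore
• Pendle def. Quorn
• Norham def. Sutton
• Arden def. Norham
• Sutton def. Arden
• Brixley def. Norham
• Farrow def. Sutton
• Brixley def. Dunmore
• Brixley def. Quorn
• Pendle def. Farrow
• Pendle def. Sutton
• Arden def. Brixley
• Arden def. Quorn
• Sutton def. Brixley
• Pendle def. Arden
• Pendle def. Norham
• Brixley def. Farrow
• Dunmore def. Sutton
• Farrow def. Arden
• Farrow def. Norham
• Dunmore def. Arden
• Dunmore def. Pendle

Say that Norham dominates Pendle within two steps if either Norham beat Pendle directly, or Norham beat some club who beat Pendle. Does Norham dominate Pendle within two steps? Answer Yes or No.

No

Norham did not beat Pendle directly.
Norham beat Sutton, Quorn, but each of them lost to Pendle. No two-step path.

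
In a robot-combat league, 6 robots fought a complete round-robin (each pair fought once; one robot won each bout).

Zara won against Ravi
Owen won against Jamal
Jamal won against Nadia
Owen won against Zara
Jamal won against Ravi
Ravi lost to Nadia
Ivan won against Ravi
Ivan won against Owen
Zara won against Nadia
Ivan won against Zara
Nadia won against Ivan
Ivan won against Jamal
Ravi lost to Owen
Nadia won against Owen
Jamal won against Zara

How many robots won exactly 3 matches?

Win totals: Zara 2, Nadia 3, Ivan 4, Ravi 0, Jamal 3, Owen 3.
Exactly 3: Nadia, Jamal, Owen — 3 robots.

3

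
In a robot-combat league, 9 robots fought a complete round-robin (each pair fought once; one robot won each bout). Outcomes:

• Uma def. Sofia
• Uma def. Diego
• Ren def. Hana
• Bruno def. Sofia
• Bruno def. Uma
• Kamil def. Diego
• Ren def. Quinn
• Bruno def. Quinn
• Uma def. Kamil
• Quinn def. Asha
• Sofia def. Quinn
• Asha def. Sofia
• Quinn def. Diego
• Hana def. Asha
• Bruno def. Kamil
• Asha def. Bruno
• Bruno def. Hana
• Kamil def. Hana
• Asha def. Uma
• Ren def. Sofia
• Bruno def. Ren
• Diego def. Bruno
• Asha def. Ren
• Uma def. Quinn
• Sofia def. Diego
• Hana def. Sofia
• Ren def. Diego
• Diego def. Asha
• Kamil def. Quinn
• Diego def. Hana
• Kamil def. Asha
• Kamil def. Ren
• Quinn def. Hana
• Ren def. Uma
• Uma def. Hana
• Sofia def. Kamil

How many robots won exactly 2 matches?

1

Win totals: Ren 5, Uma 5, Hana 2, Quinn 3, Sofia 3, Bruno 6, Diego 3, Kamil 5, Asha 4.
Exactly 2: Hana — 1 robot.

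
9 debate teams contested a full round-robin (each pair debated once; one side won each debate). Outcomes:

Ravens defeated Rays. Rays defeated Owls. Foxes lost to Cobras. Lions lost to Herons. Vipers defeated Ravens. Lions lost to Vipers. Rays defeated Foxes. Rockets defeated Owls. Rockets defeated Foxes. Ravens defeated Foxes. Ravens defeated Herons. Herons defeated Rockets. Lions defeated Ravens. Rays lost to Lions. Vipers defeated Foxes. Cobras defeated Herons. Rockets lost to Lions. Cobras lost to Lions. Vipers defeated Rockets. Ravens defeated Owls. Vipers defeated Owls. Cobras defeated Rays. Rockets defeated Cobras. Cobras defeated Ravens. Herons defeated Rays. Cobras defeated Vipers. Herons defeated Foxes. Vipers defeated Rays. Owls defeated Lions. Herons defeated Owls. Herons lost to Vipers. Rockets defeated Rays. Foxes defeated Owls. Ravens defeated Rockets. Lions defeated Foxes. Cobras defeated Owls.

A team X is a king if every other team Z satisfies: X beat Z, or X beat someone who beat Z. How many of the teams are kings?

4

Ravens cannot reach Vipers in two steps.
Lions reaches everyone (king).
Herons cannot reach Vipers in two steps.
Cobras reaches everyone (king).
Vipers reaches everyone (king).
Rockets reaches everyone (king).
Foxes cannot reach Ravens, Herons, Cobras, Vipers, Rockets, Rays in two steps.
Rays cannot reach Ravens, Herons, Cobras, Vipers, Rockets in two steps.
Owls cannot reach Herons, Vipers in two steps.
Kings: Lions, Cobras, Vipers, Rockets — 4.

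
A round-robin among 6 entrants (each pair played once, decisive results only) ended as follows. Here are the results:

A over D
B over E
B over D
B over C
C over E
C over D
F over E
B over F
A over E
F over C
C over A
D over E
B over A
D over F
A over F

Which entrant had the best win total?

B

Win totals: A 3, B 5, C 3, D 2, E 0, F 2.
B leads with 5 wins (next highest: 3).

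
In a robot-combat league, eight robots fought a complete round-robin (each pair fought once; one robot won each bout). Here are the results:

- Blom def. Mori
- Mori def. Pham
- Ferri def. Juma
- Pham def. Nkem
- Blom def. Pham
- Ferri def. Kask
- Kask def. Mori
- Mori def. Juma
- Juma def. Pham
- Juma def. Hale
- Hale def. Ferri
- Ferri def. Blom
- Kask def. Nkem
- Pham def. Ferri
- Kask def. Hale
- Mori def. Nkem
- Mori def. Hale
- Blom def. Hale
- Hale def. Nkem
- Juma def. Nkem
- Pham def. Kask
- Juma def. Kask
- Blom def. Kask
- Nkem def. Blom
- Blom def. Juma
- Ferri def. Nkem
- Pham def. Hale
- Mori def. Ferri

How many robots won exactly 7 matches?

0

Win totals: Kask 3, Mori 5, Blom 5, Ferri 4, Nkem 1, Pham 4, Juma 4, Hale 2.
No robot has exactly 7 wins.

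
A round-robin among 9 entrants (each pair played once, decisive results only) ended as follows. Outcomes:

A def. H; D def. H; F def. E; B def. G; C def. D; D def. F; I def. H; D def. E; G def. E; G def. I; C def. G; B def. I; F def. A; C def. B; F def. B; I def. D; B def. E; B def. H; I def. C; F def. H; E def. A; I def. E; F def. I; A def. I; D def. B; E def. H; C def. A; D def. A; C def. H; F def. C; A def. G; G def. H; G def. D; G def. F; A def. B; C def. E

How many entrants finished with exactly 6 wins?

2

Win totals: A 4, B 4, C 6, D 5, E 2, F 6, G 5, H 0, I 4.
Exactly 6: C, F — 2 entrants.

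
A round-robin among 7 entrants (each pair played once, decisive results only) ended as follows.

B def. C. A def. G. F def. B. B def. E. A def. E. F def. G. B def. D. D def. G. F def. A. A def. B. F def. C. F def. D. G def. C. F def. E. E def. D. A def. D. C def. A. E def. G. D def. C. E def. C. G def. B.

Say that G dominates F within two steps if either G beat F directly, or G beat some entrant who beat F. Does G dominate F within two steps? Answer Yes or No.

No

G did not beat F directly.
G beat B, C, but each of them lost to F. No two-step path.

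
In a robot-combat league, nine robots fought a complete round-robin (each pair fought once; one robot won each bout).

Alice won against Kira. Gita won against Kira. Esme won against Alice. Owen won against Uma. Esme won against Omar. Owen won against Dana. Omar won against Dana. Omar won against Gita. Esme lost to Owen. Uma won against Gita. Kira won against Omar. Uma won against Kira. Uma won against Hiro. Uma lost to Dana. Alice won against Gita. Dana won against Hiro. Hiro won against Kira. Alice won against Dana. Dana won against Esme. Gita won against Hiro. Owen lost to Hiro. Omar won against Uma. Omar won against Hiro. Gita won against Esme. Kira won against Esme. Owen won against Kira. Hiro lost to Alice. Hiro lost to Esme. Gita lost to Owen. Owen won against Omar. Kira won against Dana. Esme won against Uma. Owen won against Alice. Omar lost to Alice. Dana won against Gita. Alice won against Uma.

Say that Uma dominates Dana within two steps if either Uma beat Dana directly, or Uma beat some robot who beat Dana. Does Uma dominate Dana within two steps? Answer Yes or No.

Uma did not beat Dana directly.
Uma beat Hiro, Gita, Kira. Of those, Kira beat Dana.

Yes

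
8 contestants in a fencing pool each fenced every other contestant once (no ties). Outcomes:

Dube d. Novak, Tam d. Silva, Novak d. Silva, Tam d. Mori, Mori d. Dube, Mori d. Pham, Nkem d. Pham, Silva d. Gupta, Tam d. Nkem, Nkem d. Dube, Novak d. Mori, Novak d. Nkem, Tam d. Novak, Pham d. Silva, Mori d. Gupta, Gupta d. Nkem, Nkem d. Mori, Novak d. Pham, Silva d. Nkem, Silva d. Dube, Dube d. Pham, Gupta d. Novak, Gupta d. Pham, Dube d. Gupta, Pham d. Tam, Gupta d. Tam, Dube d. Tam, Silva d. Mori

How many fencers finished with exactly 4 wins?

Win totals: Novak 4, Silva 4, Pham 2, Dube 4, Mori 3, Nkem 3, Tam 4, Gupta 4.
Exactly 4: Novak, Silva, Dube, Tam, Gupta — 5 fencers.

5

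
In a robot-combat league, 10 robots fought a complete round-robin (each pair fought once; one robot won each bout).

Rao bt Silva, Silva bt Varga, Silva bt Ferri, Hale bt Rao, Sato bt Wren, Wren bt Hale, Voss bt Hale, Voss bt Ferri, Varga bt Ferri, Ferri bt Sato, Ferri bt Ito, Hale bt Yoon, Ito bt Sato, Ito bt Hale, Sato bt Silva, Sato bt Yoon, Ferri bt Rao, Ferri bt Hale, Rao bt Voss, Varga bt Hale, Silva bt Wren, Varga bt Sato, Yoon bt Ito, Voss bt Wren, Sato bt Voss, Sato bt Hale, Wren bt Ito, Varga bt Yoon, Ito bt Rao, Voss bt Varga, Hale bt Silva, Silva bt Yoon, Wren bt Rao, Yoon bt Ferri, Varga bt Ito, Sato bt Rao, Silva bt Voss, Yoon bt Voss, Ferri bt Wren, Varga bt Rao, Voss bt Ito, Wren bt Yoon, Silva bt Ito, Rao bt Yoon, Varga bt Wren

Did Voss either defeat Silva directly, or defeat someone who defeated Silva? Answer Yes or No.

Yes

Voss did not beat Silva directly.
Voss beat Wren, Varga, Ferri, Hale, Ito. Of those, Hale beat Silva.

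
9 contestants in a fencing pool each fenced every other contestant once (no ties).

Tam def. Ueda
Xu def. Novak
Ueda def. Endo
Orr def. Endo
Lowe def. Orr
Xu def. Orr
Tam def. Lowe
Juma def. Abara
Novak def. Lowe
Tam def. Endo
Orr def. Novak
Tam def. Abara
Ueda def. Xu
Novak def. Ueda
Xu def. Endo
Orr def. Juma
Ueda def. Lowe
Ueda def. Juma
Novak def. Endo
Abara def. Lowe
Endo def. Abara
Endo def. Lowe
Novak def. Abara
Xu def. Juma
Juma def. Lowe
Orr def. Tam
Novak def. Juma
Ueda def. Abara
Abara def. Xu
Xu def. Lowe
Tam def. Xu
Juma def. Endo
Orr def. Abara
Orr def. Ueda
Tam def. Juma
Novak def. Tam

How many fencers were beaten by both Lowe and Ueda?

0

Lowe beat: Orr.
Ueda beat: Juma, Xu, Endo, Lowe, Abara.
No one was beaten by both.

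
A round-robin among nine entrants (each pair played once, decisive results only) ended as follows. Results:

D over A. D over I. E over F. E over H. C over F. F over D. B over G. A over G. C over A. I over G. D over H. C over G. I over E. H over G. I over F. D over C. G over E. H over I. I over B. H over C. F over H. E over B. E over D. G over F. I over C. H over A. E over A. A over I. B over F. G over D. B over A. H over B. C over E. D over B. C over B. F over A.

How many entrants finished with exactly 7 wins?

0

Win totals: A 2, B 3, C 5, D 5, E 5, F 3, G 3, H 5, I 5.
No entrant has exactly 7 wins.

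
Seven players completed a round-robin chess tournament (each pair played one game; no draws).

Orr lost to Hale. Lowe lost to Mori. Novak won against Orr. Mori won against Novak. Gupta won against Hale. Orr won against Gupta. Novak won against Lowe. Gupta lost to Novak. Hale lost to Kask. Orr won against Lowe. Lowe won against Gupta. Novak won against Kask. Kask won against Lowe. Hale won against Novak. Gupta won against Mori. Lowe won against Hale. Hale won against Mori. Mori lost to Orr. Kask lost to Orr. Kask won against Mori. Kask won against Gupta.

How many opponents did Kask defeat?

Kask's results: beat Lowe, Gupta, Hale, Mori; lost to Orr, Novak.
That is 4 wins.

4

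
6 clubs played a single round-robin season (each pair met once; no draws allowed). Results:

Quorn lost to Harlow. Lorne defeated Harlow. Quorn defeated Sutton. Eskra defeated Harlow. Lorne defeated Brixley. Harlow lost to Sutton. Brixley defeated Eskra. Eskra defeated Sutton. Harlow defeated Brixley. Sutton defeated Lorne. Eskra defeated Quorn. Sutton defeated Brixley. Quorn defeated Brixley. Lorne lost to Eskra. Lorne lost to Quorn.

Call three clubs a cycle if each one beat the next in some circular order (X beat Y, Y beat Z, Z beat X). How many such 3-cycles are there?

6

Win totals: Lorne 2, Eskra 4, Harlow 2, Sutton 3, Brixley 1, Quorn 3.
A club with w wins dominates both others in C(w,2) triples; summing gives 1 + 6 + 1 + 3 + 0 + 3 = 14 transitive triples.
Total triples C(6,3) = 20, so cyclic triples = 20 − 14 = 6.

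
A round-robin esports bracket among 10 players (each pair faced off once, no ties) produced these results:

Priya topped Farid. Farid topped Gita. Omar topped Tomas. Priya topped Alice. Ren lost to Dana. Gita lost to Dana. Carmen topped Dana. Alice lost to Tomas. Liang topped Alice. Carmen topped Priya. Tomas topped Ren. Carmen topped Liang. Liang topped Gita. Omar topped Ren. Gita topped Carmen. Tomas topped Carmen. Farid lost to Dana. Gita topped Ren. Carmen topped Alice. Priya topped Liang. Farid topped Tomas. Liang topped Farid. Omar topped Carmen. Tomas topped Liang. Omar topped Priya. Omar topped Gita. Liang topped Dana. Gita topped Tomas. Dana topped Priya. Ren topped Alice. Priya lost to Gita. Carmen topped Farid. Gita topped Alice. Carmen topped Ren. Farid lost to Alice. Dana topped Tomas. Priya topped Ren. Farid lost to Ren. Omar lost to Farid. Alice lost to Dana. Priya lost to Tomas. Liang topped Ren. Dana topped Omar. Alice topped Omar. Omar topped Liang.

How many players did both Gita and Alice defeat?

0

Gita beat: Priya, Tomas, Carmen, Alice, Ren.
Alice beat: Farid, Omar.
No one was beaten by both.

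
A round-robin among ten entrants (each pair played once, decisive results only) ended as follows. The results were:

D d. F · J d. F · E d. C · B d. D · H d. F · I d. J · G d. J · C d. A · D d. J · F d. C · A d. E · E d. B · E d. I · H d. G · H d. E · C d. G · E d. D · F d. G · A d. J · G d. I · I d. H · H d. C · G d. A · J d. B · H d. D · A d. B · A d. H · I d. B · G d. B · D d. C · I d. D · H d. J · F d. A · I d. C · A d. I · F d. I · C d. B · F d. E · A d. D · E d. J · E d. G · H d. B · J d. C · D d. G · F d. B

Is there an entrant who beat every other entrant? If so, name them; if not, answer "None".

None

Highest win total is H with 7 (out of 9 possible).
H lost to A, I, so no entrant went undefeated.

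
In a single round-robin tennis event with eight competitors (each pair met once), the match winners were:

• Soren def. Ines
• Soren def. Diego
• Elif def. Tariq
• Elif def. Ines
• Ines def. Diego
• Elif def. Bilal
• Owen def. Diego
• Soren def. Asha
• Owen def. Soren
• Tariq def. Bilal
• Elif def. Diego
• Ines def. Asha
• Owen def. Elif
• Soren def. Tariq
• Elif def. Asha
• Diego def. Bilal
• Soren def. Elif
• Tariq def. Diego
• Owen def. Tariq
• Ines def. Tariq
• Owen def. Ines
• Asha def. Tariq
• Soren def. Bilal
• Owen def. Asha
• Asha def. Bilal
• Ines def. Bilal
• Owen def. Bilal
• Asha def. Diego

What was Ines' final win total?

4

Ines' results: beat Tariq, Bilal, Diego, Asha; lost to Elif, Owen, Soren.
That is 4 wins.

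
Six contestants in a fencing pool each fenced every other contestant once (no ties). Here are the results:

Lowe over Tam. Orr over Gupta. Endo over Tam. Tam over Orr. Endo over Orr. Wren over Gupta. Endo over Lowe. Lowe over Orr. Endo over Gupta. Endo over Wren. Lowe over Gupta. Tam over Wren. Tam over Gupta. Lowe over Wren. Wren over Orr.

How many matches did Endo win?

5

Endo's results: beat Gupta, Tam, Wren, Orr, Lowe; lost to no one.
That is 5 wins.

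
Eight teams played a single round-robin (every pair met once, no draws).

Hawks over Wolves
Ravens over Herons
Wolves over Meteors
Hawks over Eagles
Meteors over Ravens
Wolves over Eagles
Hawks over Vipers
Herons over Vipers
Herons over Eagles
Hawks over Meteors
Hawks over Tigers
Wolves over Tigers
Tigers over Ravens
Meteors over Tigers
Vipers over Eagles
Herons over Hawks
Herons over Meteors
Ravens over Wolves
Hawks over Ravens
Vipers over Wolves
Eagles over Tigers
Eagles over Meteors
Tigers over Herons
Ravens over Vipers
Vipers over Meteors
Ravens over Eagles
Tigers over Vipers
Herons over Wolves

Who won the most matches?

Hawks

Win totals: Meteors 2, Vipers 3, Herons 5, Eagles 2, Wolves 3, Tigers 3, Hawks 6, Ravens 4.
Hawks leads with 6 wins (next highest: 5).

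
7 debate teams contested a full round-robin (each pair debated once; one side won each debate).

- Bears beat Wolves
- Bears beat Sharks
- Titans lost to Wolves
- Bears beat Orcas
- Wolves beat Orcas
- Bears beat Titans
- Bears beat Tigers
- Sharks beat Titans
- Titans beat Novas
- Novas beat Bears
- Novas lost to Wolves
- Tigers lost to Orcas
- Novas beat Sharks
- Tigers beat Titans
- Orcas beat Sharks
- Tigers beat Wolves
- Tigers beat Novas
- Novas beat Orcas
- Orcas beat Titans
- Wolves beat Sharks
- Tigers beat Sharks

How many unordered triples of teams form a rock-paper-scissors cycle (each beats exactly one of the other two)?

Win totals: Wolves 4, Orcas 3, Tigers 4, Bears 5, Sharks 1, Titans 1, Novas 3.
A team with w wins dominates both others in C(w,2) triples; summing gives 6 + 3 + 6 + 10 + 0 + 0 + 3 = 28 transitive triples.
Total triples C(7,3) = 35, so cyclic triples = 35 − 28 = 7.

7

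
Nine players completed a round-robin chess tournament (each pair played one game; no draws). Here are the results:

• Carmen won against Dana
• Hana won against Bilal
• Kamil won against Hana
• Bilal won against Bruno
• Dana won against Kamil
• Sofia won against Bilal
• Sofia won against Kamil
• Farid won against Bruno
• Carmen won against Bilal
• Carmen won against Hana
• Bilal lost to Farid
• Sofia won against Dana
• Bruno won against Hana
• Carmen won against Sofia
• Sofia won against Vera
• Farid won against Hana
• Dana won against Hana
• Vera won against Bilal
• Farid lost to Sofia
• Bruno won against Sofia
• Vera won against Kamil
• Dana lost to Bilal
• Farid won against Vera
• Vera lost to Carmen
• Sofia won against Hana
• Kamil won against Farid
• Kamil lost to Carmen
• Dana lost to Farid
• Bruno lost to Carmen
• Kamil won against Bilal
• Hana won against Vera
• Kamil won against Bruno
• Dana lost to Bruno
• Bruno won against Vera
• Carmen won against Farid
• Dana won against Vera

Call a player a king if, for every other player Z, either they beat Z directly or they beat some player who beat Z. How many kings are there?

1

Sofia cannot reach Carmen in two steps.
Bilal cannot reach Farid, Carmen in two steps.
Farid cannot reach Carmen in two steps.
Hana cannot reach Sofia, Farid, Carmen in two steps.
Carmen reaches everyone (king).
Bruno cannot reach Carmen in two steps.
Dana cannot reach Sofia, Carmen in two steps.
Vera cannot reach Sofia, Carmen in two steps.
Kamil cannot reach Carmen in two steps.
Kings: Carmen — 1.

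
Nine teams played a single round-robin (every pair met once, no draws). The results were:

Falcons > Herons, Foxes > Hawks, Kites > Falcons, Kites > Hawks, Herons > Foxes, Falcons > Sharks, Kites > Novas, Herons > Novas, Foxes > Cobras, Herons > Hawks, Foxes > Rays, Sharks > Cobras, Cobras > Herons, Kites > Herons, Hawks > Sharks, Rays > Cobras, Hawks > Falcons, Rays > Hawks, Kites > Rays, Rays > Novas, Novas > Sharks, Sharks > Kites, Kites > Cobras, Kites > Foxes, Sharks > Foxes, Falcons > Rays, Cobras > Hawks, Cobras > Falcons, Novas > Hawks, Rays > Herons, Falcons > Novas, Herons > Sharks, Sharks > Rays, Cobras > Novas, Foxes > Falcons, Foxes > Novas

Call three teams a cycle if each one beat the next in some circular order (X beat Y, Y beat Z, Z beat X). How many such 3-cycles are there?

Win totals: Sharks 4, Hawks 2, Cobras 4, Herons 4, Kites 7, Falcons 4, Rays 4, Novas 2, Foxes 5.
A team with w wins dominates both others in C(w,2) triples; summing gives 6 + 1 + 6 + 6 + 21 + 6 + 6 + 1 + 10 = 63 transitive triples.
Total triples C(9,3) = 84, so cyclic triples = 84 − 63 = 21.

21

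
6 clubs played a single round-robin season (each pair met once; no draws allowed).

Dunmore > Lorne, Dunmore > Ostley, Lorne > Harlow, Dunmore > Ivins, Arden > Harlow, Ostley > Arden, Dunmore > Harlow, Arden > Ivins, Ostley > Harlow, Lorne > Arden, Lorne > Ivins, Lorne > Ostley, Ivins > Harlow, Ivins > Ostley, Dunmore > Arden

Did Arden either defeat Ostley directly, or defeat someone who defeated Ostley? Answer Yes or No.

Arden did not beat Ostley directly.
Arden beat Ivins, Harlow. Of those, Ivins beat Ostley.

Yes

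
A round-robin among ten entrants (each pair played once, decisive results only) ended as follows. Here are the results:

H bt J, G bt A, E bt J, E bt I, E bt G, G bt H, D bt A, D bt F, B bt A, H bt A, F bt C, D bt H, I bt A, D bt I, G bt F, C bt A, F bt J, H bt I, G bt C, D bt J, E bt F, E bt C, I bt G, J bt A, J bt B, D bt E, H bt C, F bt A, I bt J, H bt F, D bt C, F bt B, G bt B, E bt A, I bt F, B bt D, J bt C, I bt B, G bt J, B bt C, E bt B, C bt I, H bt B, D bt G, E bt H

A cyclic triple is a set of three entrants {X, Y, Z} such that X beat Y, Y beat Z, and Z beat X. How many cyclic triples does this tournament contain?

Win totals: A 0, B 3, C 2, D 8, E 8, F 4, G 6, H 6, I 5, J 3.
An entrant with w wins dominates both others in C(w,2) triples; summing gives 0 + 3 + 1 + 28 + 28 + 6 + 15 + 15 + 10 + 3 = 109 transitive triples.
Total triples C(10,3) = 120, so cyclic triples = 120 − 109 = 11.

11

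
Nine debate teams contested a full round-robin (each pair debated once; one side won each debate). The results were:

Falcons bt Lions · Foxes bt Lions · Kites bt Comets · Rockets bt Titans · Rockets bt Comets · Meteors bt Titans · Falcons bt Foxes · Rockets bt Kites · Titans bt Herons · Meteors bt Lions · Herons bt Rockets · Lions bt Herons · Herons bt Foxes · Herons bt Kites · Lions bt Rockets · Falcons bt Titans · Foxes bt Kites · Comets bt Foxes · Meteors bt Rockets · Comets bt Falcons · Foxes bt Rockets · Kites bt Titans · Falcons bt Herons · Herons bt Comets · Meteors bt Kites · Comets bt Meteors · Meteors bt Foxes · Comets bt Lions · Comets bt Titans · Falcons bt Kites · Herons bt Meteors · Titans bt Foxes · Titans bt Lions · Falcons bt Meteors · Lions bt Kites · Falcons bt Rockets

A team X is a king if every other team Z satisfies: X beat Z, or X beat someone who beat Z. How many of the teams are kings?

Comets reaches everyone (king).
Rockets reaches everyone (king).
Meteors cannot reach Falcons in two steps.
Foxes cannot reach Meteors, Falcons in two steps.
Herons reaches everyone (king).
Falcons reaches everyone (king).
Kites cannot reach Rockets in two steps.
Titans cannot reach Falcons in two steps.
Lions cannot reach Falcons in two steps.
Kings: Comets, Rockets, Herons, Falcons — 4.

4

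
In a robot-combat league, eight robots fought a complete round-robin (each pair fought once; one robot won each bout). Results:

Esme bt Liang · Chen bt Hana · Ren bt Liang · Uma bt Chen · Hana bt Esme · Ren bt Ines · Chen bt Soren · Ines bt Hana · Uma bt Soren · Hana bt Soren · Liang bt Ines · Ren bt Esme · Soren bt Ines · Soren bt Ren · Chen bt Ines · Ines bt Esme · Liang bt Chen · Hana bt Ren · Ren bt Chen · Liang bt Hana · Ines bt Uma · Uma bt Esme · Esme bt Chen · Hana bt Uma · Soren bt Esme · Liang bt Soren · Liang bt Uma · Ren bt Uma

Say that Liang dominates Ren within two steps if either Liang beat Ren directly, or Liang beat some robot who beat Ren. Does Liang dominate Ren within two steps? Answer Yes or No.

Yes

Liang did not beat Ren directly.
Liang beat Uma, Soren, Hana, Ines, Chen. Of those, Soren beat Ren.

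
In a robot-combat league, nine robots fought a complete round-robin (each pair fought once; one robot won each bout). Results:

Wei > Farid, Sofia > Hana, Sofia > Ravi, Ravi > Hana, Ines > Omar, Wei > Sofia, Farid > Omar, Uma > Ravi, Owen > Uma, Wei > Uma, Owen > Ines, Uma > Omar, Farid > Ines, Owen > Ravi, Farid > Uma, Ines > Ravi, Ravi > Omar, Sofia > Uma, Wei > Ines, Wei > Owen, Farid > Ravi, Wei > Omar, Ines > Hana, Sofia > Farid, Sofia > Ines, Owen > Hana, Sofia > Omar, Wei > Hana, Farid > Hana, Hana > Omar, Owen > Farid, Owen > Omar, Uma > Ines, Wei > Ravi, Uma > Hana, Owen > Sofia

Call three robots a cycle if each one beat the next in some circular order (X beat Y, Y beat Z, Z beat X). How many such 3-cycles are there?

0

Win totals: Ravi 2, Farid 5, Sofia 6, Omar 0, Uma 4, Wei 8, Hana 1, Ines 3, Owen 7.
A robot with w wins dominates both others in C(w,2) triples; summing gives 1 + 10 + 15 + 0 + 6 + 28 + 0 + 3 + 21 = 84 transitive triples.
Total triples C(9,3) = 84, so cyclic triples = 84 − 84 = 0.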